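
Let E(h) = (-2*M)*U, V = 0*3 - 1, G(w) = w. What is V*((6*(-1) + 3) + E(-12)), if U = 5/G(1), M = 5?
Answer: 53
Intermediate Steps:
U = 5 (U = 5/1 = 5*1 = 5)
V = -1 (V = 0 - 1 = -1)
E(h) = -50 (E(h) = -2*5*5 = -10*5 = -50)
V*((6*(-1) + 3) + E(-12)) = -((6*(-1) + 3) - 50) = -((-6 + 3) - 50) = -(-3 - 50) = -1*(-53) = 53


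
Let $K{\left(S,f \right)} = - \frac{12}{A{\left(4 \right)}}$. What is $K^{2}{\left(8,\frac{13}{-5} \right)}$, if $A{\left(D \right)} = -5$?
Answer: $\frac{144}{25} \approx 5.76$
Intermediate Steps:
$K{\left(S,f \right)} = \frac{12}{5}$ ($K{\left(S,f \right)} = - \frac{12}{-5} = \left(-12\right) \left(- \frac{1}{5}\right) = \frac{12}{5}$)
$K^{2}{\left(8,\frac{13}{-5} \right)} = \left(\frac{12}{5}\right)^{2} = \frac{144}{25}$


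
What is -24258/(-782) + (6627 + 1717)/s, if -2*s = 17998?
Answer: 105886367/3518609 ≈ 30.093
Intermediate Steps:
s = -8999 (s = -1/2*17998 = -8999)
-24258/(-782) + (6627 + 1717)/s = -24258/(-782) + (6627 + 1717)/(-8999) = -24258*(-1/782) + 8344*(-1/8999) = 12129/391 - 8344/8999 = 105886367/3518609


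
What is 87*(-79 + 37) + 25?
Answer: -3629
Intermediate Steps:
87*(-79 + 37) + 25 = 87*(-42) + 25 = -3654 + 25 = -3629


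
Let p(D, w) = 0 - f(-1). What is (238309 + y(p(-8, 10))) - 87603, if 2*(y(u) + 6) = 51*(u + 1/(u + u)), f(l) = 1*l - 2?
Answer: 603123/4 ≈ 1.5078e+5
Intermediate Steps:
f(l) = -2 + l (f(l) = l - 2 = -2 + l)
p(D, w) = 3 (p(D, w) = 0 - (-2 - 1) = 0 - 1*(-3) = 0 + 3 = 3)
y(u) = -6 + 51*u/2 + 51/(4*u) (y(u) = -6 + (51*(u + 1/(u + u)))/2 = -6 + (51*(u + 1/(2*u)))/2 = -6 + (51*u + 51/(2*u))/2 = -6 + (51*u/2 + 51/(4*u)) = -6 + 51*u/2 + 51/(4*u))
(238309 + y(p(-8, 10))) - 87603 = (238309 + (-6 + (51/2)*3 + (51/4)/3)) - 87603 = (238309 + (-6 + 153/2 + (51/4)*(1/3))) - 87603 = (238309 + (-6 + 153/2 + 17/4)) - 87603 = (238309 + 299/4) - 87603 = 953535/4 - 87603 = 603123/4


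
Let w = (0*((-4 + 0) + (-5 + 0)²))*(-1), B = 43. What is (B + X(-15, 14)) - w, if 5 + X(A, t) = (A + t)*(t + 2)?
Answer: 22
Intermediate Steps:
X(A, t) = -5 + (2 + t)*(A + t) (X(A, t) = -5 + (A + t)*(t + 2) = -5 + (A + t)*(2 + t) = -5 + (2 + t)*(A + t))
w = 0 (w = (0*(-4 + (-5)²))*(-1) = (0*(-4 + 25))*(-1) = (0*21)*(-1) = 0*(-1) = 0)
(B + X(-15, 14)) - w = (43 + (-5 + 14² + 2*(-15) + 2*14 - 15*14)) - 1*0 = (43 + (-5 + 196 - 30 + 28 - 210)) + 0 = (43 - 21) + 0 = 22 + 0 = 22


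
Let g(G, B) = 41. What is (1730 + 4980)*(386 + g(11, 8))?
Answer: 2865170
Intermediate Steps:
(1730 + 4980)*(386 + g(11, 8)) = (1730 + 4980)*(386 + 41) = 6710*427 = 2865170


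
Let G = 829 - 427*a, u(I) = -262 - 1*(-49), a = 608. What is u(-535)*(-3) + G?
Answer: -258148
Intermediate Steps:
u(I) = -213 (u(I) = -262 + 49 = -213)
G = -258787 (G = 829 - 427*608 = 829 - 259616 = -258787)
u(-535)*(-3) + G = -213*(-3) - 258787 = 639 - 258787 = -258148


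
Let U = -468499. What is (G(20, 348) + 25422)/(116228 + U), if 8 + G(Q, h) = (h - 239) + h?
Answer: -25871/352271 ≈ -0.073441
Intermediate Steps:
G(Q, h) = -247 + 2*h (G(Q, h) = -8 + ((h - 239) + h) = -8 + ((-239 + h) + h) = -8 + (-239 + 2*h) = -247 + 2*h)
(G(20, 348) + 25422)/(116228 + U) = ((-247 + 2*348) + 25422)/(116228 - 468499) = ((-247 + 696) + 25422)/(-352271) = (449 + 25422)*(-1/352271) = 25871*(-1/352271) = -25871/352271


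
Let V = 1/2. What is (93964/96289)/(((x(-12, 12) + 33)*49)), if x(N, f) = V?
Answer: 187928/316116787 ≈ 0.00059449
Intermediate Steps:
V = ½ ≈ 0.50000
x(N, f) = ½
(93964/96289)/(((x(-12, 12) + 33)*49)) = (93964/96289)/(((½ + 33)*49)) = (93964*(1/96289))/(((67/2)*49)) = 93964/(96289*(3283/2)) = (93964/96289)*(2/3283) = 187928/316116787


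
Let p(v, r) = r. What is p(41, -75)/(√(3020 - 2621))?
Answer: -25*√399/133 ≈ -3.7547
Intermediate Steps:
p(41, -75)/(√(3020 - 2621)) = -75/√(3020 - 2621) = -75*√399/399 = -25*√399/133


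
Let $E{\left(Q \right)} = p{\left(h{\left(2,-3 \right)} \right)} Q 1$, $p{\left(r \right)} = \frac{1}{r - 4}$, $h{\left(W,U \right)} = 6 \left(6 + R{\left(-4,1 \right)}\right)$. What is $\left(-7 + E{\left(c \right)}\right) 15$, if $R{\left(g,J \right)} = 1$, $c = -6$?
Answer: $- \frac{2040}{19} \approx -107.37$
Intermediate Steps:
$h{\left(W,U \right)} = 42$ ($h{\left(W,U \right)} = 6 \left(6 + 1\right) = 6 \cdot 7 = 42$)
$p{\left(r \right)} = \frac{1}{-4 + r}$
$E{\left(Q \right)} = \frac{Q}{38}$ ($E{\left(Q \right)} = \frac{Q}{-4 + 42} \cdot 1 = \frac{Q}{38} \cdot 1 = \frac{Q}{38}$)
$\left(-7 + E{\left(c \right)}\right) 15 = \left(-7 + \frac{1}{38} \left(-6\right)\right) 15 = \left(-7 - \frac{3}{19}\right) 15 = \left(- \frac{136}{19}\right) 15 = - \frac{2040}{19}$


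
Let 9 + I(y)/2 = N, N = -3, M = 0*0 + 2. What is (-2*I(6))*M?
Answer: 96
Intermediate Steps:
M = 2 (M = 0 + 2 = 2)
I(y) = -24 (I(y) = -18 + 2*(-3) = -18 - 6 = -24)
(-2*I(6))*M = -2*(-24)*2 = 48*2 = 96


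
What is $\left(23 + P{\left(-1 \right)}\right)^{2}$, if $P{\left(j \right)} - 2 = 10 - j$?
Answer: $1296$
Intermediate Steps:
$P{\left(j \right)} = 12 - j$ ($P{\left(j \right)} = 2 - \left(-10 + j\right) = 12 - j$)
$\left(23 + P{\left(-1 \right)}\right)^{2} = \left(23 + \left(12 - -1\right)\right)^{2} = \left(23 + \left(12 + 1\right)\right)^{2} = \left(23 + 13\right)^{2} = 36^{2} = 1296$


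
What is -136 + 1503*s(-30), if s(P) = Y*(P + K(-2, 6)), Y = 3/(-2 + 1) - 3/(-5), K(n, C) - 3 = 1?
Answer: 468256/5 ≈ 93651.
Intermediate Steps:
K(n, C) = 4 (K(n, C) = 3 + 1 = 4)
Y = -12/5 (Y = 3/(-1) - 3*(-1/5) = 3*(-1) + 3/5 = -3 + 3/5 = -12/5 ≈ -2.4000)
s(P) = -48/5 - 12*P/5 (s(P) = -12*(P + 4)/5 = -12*(4 + P)/5 = -48/5 - 12*P/5)
-136 + 1503*s(-30) = -136 + 1503*(-48/5 - 12/5*(-30)) = -136 + 1503*(-48/5 + 72) = -136 + 1503*(312/5) = -136 + 468936/5 = 468256/5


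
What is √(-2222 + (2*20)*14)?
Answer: I*√1662 ≈ 40.768*I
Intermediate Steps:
√(-2222 + (2*20)*14) = √(-2222 + 40*14) = √(-2222 + 560) = √(-1662) = I*√1662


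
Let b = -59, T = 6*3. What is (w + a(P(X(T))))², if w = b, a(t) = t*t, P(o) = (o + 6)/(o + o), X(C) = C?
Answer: 277729/81 ≈ 3428.8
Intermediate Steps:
T = 18
P(o) = (6 + o)/(2*o) (P(o) = (6 + o)/((2*o)) = (6 + o)*(1/(2*o)) = (6 + o)/(2*o))
a(t) = t²
w = -59
(w + a(P(X(T))))² = (-59 + ((½)*(6 + 18)/18)²)² = (-59 + ((½)*(1/18)*24)²)² = (-59 + (⅔)²)² = (-59 + 4/9)² = (-527/9)² = 277729/81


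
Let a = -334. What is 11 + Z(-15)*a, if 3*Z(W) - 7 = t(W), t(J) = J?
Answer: 2705/3 ≈ 901.67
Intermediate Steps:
Z(W) = 7/3 + W/3
11 + Z(-15)*a = 11 + (7/3 + (⅓)*(-15))*(-334) = 11 + (7/3 - 5)*(-334) = 11 - 8/3*(-334) = 11 + 2672/3 = 2705/3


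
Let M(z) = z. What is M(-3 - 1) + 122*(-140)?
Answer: -17084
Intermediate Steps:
M(-3 - 1) + 122*(-140) = (-3 - 1) + 122*(-140) = -4 - 17080 = -17084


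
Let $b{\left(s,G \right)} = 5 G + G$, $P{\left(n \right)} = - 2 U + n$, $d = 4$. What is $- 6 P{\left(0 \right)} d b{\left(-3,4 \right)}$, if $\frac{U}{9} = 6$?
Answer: $62208$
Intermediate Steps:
$U = 54$ ($U = 9 \cdot 6 = 54$)
$P{\left(n \right)} = -108 + n$ ($P{\left(n \right)} = \left(-2\right) 54 + n = -108 + n$)
$b{\left(s,G \right)} = 6 G$
$- 6 P{\left(0 \right)} d b{\left(-3,4 \right)} = - 6 \left(-108 + 0\right) 4 \cdot 6 \cdot 4 = \left(-6\right) \left(-108\right) 4 \cdot 24 = 648 \cdot 4 \cdot 24 = 2592 \cdot 24 = 62208$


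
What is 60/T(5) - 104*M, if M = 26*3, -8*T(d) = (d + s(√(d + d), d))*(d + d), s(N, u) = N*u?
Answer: -121664/15 - 16*√10/15 ≈ -8114.3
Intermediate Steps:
T(d) = -d*(d + √2*d^(3/2))/4 (T(d) = -(d + √(d + d)*d)*(d + d)/8 = -(d + √(2*d)*d)*2*d/8 = -(d + (√2*√d)*d)*2*d/8 = -(d + √2*d^(3/2))*2*d/8 = -d*(d + √2*d^(3/2))/4)
M = 78
60/T(5) - 104*M = 60/((-¼*5*(5 + √2*5^(3/2)))) - 104*78 = 60/((-¼*5*(5 + √2*(5*√5)))) - 8112 = 60/((-¼*5*(5 + 5*√10))) - 8112 = 60/(-25/4 - 25*√10/4) - 8112 = -8112 + 60/(-25/4 - 25*√10/4)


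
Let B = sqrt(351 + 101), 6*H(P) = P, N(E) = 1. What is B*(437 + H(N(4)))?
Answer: 2623*sqrt(113)/3 ≈ 9294.3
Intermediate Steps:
H(P) = P/6
B = 2*sqrt(113) (B = sqrt(452) = 2*sqrt(113) ≈ 21.260)
B*(437 + H(N(4))) = (2*sqrt(113))*(437 + (1/6)*1) = (2*sqrt(113))*(437 + 1/6) = (2*sqrt(113))*(2623/6) = 2623*sqrt(113)/3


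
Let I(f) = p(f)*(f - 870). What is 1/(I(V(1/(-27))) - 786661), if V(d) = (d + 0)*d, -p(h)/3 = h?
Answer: -177147/139354001938 ≈ -1.2712e-6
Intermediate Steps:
p(h) = -3*h
V(d) = d² (V(d) = d*d = d²)
I(f) = -3*f*(-870 + f) (I(f) = (-3*f)*(f - 870) = (-3*f)*(-870 + f) = -3*f*(-870 + f))
1/(I(V(1/(-27))) - 786661) = 1/(3*(1/(-27))²*(870 - (1/(-27))²) - 786661) = 1/(3*(-1/27)²*(870 - (-1/27)²) - 786661) = 1/(3*(1/729)*(870 - 1*1/729) - 786661) = 1/(3*(1/729)*(870 - 1/729) - 786661) = 1/(3*(1/729)*(634229/729) - 786661) = 1/(634229/177147 - 786661) = 1/(-139354001938/177147) = -177147/139354001938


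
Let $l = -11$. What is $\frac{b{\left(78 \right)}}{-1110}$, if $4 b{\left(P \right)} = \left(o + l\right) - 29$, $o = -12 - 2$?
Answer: $\frac{9}{740} \approx 0.012162$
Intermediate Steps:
$o = -14$
$b{\left(P \right)} = - \frac{27}{2}$ ($b{\left(P \right)} = \frac{\left(-14 - 11\right) - 29}{4} = \frac{-25 - 29}{4} = \frac{1}{4} \left(-54\right) = - \frac{27}{2}$)
$\frac{b{\left(78 \right)}}{-1110} = - \frac{27}{2 \left(-1110\right)} = \left(- \frac{27}{2}\right) \left(- \frac{1}{1110}\right) = \frac{9}{740}$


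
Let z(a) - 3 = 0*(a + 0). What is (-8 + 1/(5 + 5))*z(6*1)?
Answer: -237/10 ≈ -23.700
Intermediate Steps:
z(a) = 3 (z(a) = 3 + 0*(a + 0) = 3 + 0*a = 3 + 0 = 3)
(-8 + 1/(5 + 5))*z(6*1) = (-8 + 1/(5 + 5))*3 = (-8 + 1/10)*3 = (-8 + ⅒)*3 = -79/10*3 = -237/10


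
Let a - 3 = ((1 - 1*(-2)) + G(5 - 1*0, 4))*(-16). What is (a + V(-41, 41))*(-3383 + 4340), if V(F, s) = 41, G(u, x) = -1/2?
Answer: 3828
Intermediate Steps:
G(u, x) = -½ (G(u, x) = -1*½ = -½)
a = -37 (a = 3 + ((1 - 1*(-2)) - ½)*(-16) = 3 + ((1 + 2) - ½)*(-16) = 3 + (3 - ½)*(-16) = 3 + (5/2)*(-16) = 3 - 40 = -37)
(a + V(-41, 41))*(-3383 + 4340) = (-37 + 41)*(-3383 + 4340) = 4*957 = 3828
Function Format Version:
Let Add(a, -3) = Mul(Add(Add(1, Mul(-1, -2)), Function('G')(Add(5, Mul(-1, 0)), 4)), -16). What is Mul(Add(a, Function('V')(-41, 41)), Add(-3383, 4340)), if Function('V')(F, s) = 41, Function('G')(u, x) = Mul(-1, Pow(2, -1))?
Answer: 3828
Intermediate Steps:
Function('G')(u, x) = Rational(-1, 2) (Function('G')(u, x) = Mul(-1, Rational(1, 2)) = Rational(-1, 2))
a = -37 (a = Add(3, Mul(Add(Add(1, Mul(-1, -2)), Rational(-1, 2)), -16)) = Add(3, Mul(Add(Add(1, 2), Rational(-1, 2)), -16)) = Add(3, Mul(Add(3, Rational(-1, 2)), -16)) = Add(3, Mul(Rational(5, 2), -16)) = Add(3, -40) = -37)
Mul(Add(a, Function('V')(-41, 41)), Add(-3383, 4340)) = Mul(Add(-37, 41), Add(-3383, 4340)) = Mul(4, 957) = 3828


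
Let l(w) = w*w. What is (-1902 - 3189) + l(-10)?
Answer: -4991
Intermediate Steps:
l(w) = w²
(-1902 - 3189) + l(-10) = (-1902 - 3189) + (-10)² = -5091 + 100 = -4991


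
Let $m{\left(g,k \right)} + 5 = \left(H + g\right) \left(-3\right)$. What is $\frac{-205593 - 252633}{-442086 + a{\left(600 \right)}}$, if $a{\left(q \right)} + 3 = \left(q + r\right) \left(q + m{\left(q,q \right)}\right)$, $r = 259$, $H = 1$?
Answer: $\frac{458226}{1479761} \approx 0.30966$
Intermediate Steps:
$m{\left(g,k \right)} = -8 - 3 g$ ($m{\left(g,k \right)} = -5 + \left(1 + g\right) \left(-3\right) = -5 - \left(3 + 3 g\right) = -8 - 3 g$)
$a{\left(q \right)} = -3 + \left(-8 - 2 q\right) \left(259 + q\right)$ ($a{\left(q \right)} = -3 + \left(q + 259\right) \left(q - \left(8 + 3 q\right)\right) = -3 + \left(259 + q\right) \left(-8 - 2 q\right) = -3 + \left(-8 - 2 q\right) \left(259 + q\right)$)
$\frac{-205593 - 252633}{-442086 + a{\left(600 \right)}} = \frac{-205593 - 252633}{-442086 - \left(317675 + 720000\right)} = - \frac{458226}{-442086 - 1037675} = - \frac{458226}{-1479761} = \left(-458226\right) \left(- \frac{1}{1479761}\right) = \frac{458226}{1479761}$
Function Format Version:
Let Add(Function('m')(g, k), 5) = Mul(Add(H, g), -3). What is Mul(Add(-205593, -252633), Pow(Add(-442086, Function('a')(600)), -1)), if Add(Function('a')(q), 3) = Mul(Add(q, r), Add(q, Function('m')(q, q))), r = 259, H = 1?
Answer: Rational(458226, 1479761) ≈ 0.30966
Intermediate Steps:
Function('m')(g, k) = Add(-8, Mul(-3, g)) (Function('m')(g, k) = Add(-5, Mul(Add(1, g), -3)) = Add(-5, Add(-3, Mul(-3, g))) = Add(-8, Mul(-3, g)))
Function('a')(q) = Add(-3, Mul(Add(-8, Mul(-2, q)), Add(259, q))) (Function('a')(q) = Add(-3, Mul(Add(q, 259), Add(q, Add(-8, Mul(-3, q))))) = Add(-3, Mul(Add(259, q), Add(-8, Mul(-2, q)))) = Add(-3, Mul(Add(-8, Mul(-2, q)), Add(259, q))))
Mul(Add(-205593, -252633), Pow(Add(-442086, Function('a')(600)), -1)) = Mul(Add(-205593, -252633), Pow(Add(-442086, Add(-2075, Mul(-526, 600), Mul(-2, Pow(600, 2)))), -1)) = Mul(-458226, Pow(Add(-442086, Add(-2075, -315600, Mul(-2, 360000))), -1)) = Mul(-458226, Pow(Add(-442086, Add(-2075, -315600, -720000)), -1)) = Mul(-458226, Pow(Add(-442086, -1037675), -1)) = Mul(-458226, Pow(-1479761, -1)) = Mul(-458226, Rational(-1, 1479761)) = Rational(458226, 1479761)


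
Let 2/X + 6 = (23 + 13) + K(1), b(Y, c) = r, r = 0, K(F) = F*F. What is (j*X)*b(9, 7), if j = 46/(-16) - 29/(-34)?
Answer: 0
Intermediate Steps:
K(F) = F**2
b(Y, c) = 0
X = 2/31 (X = 2/(-6 + ((23 + 13) + 1**2)) = 2/(-6 + (36 + 1)) = 2/(-6 + 37) = 2/31 ≈ 0.064516)
j = -275/136 (j = 46*(-1/16) - 29*(-1/34) = -23/8 + 29/34 = -275/136 ≈ -2.0221)
(j*X)*b(9, 7) = -275/136*2/31*0 = -275/2108*0 = 0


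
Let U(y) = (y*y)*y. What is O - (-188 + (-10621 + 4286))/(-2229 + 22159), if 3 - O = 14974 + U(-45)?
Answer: 1517755743/19930 ≈ 76154.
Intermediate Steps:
U(y) = y³ (U(y) = y²*y = y³)
O = 76154 (O = 3 - (14974 + (-45)³) = 3 - (14974 - 91125) = 3 - 1*(-76151) = 3 + 76151 = 76154)
O - (-188 + (-10621 + 4286))/(-2229 + 22159) = 76154 - (-188 + (-10621 + 4286))/(-2229 + 22159) = 76154 - (-188 - 6335)/19930 = 76154 - (-6523)/19930 = 76154 - 1*(-6523/19930) = 76154 + 6523/19930 = 1517755743/19930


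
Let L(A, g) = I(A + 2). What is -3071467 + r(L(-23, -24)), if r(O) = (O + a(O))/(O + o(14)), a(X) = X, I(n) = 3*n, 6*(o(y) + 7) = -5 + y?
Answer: -420790727/137 ≈ -3.0715e+6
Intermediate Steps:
o(y) = -47/6 + y/6 (o(y) = -7 + (-5 + y)/6 = -7 + (-5/6 + y/6) = -47/6 + y/6)
L(A, g) = 6 + 3*A (L(A, g) = 3*(A + 2) = 3*(2 + A) = 6 + 3*A)
r(O) = 2*O/(-11/2 + O) (r(O) = (O + O)/(O + (-47/6 + (1/6)*14)) = (2*O)/(O + (-47/6 + 7/3)) = (2*O)/(O - 11/2) = (2*O)/(-11/2 + O) = 2*O/(-11/2 + O))
-3071467 + r(L(-23, -24)) = -3071467 + 4*(6 + 3*(-23))/(-11 + 2*(6 + 3*(-23))) = -3071467 + 4*(6 - 69)/(-11 + 2*(6 - 69)) = -3071467 + 4*(-63)/(-11 + 2*(-63)) = -3071467 + 4*(-63)/(-11 - 126) = -3071467 + 4*(-63)/(-137) = -3071467 + 4*(-63)*(-1/137) = -3071467 + 252/137 = -420790727/137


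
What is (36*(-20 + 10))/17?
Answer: -360/17 ≈ -21.176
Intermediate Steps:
(36*(-20 + 10))/17 = (36*(-10))*(1/17) = -360*1/17 = -360/17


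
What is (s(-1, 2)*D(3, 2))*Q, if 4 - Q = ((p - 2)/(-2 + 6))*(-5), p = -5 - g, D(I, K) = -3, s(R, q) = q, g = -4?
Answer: -3/2 ≈ -1.5000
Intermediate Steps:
p = -1 (p = -5 - 1*(-4) = -5 + 4 = -1)
Q = ¼ (Q = 4 - (-1 - 2)/(-2 + 6)*(-5) = 4 - (-3/4)*(-5) = 4 - (-3*¼)*(-5) = 4 - (-3)*(-5)/4 = 4 - 1*15/4 = 4 - 15/4 = ¼ ≈ 0.25000)
(s(-1, 2)*D(3, 2))*Q = (2*(-3))*(¼) = -6*¼ = -3/2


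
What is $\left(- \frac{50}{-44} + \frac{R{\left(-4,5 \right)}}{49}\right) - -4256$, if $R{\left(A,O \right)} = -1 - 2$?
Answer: $\frac{4589127}{1078} \approx 4257.1$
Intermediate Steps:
$R{\left(A,O \right)} = -3$
$\left(- \frac{50}{-44} + \frac{R{\left(-4,5 \right)}}{49}\right) - -4256 = \left(- \frac{50}{-44} - \frac{3}{49}\right) - -4256 = \left(\left(-50\right) \left(- \frac{1}{44}\right) - \frac{3}{49}\right) + 4256 = \left(\frac{25}{22} - \frac{3}{49}\right) + 4256 = \frac{1159}{1078} + 4256 = \frac{4589127}{1078}$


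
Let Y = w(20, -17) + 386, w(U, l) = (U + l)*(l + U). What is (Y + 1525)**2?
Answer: 3686400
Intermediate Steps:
w(U, l) = (U + l)**2 (w(U, l) = (U + l)*(U + l) = (U + l)**2)
Y = 395 (Y = (20 - 17)**2 + 386 = 3**2 + 386 = 9 + 386 = 395)
(Y + 1525)**2 = (395 + 1525)**2 = 1920**2 = 3686400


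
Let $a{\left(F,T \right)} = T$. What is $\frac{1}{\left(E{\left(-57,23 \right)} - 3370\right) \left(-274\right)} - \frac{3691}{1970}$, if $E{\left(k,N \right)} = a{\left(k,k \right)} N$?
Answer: $- \frac{1183513121}{631677545} \approx -1.8736$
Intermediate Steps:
$E{\left(k,N \right)} = N k$ ($E{\left(k,N \right)} = k N = N k$)
$\frac{1}{\left(E{\left(-57,23 \right)} - 3370\right) \left(-274\right)} - \frac{3691}{1970} = \frac{1}{\left(23 \left(-57\right) - 3370\right) \left(-274\right)} - \frac{3691}{1970} = \frac{1}{-1311 - 3370} \left(- \frac{1}{274}\right) - \frac{3691}{1970} = \frac{1}{-4681} \left(- \frac{1}{274}\right) - \frac{3691}{1970} = \left(- \frac{1}{4681}\right) \left(- \frac{1}{274}\right) - \frac{3691}{1970} = \frac{1}{1282594} - \frac{3691}{1970} = - \frac{1183513121}{631677545}$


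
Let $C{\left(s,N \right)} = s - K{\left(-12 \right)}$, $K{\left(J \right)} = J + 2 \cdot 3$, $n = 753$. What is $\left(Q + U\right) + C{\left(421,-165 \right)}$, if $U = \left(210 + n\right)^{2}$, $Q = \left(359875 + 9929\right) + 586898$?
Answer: $1884498$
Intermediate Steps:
$K{\left(J \right)} = 6 + J$ ($K{\left(J \right)} = J + 6 = 6 + J$)
$C{\left(s,N \right)} = 6 + s$ ($C{\left(s,N \right)} = s - \left(6 - 12\right) = s - -6 = s + 6 = 6 + s$)
$Q = 956702$ ($Q = 369804 + 586898 = 956702$)
$U = 927369$ ($U = \left(210 + 753\right)^{2} = 963^{2} = 927369$)
$\left(Q + U\right) + C{\left(421,-165 \right)} = \left(956702 + 927369\right) + \left(6 + 421\right) = 1884071 + 427 = 1884498$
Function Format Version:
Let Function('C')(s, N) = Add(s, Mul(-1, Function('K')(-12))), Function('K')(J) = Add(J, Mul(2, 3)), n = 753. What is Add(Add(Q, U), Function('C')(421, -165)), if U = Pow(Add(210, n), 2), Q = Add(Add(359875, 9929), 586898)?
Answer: 1884498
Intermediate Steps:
Function('K')(J) = Add(6, J) (Function('K')(J) = Add(J, 6) = Add(6, J))
Function('C')(s, N) = Add(6, s) (Function('C')(s, N) = Add(s, Mul(-1, Add(6, -12))) = Add(s, Mul(-1, -6)) = Add(s, 6) = Add(6, s))
Q = 956702 (Q = Add(369804, 586898) = 956702)
U = 927369 (U = Pow(Add(210, 753), 2) = Pow(963, 2) = 927369)
Add(Add(Q, U), Function('C')(421, -165)) = Add(Add(956702, 927369), Add(6, 421)) = Add(1884071, 427) = 1884498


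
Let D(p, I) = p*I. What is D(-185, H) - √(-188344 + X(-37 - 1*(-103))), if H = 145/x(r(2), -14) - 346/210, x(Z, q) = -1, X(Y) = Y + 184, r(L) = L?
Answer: 569726/21 - I*√188094 ≈ 27130.0 - 433.7*I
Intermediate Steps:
X(Y) = 184 + Y
H = -15398/105 (H = 145/(-1) - 346/210 = 145*(-1) - 346*1/210 = -145 - 173/105 = -15398/105 ≈ -146.65)
D(p, I) = I*p
D(-185, H) - √(-188344 + X(-37 - 1*(-103))) = -15398/105*(-185) - √(-188344 + (184 + (-37 - 1*(-103)))) = 569726/21 - √(-188344 + (184 + (-37 + 103))) = 569726/21 - √(-188344 + (184 + 66)) = 569726/21 - √(-188344 + 250) = 569726/21 - √(-188094) = 569726/21 - I*√188094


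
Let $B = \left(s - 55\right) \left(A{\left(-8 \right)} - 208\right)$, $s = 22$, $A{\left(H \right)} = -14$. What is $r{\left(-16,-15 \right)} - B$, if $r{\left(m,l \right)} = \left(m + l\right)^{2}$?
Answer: $-6365$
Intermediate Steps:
$r{\left(m,l \right)} = \left(l + m\right)^{2}$
$B = 7326$ ($B = \left(22 - 55\right) \left(-14 - 208\right) = \left(-33\right) \left(-222\right) = 7326$)
$r{\left(-16,-15 \right)} - B = \left(-15 - 16\right)^{2} - 7326 = \left(-31\right)^{2} - 7326 = 961 - 7326 = -6365$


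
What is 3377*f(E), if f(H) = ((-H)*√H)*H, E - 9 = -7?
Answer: -13508*√2 ≈ -19103.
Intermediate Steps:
E = 2 (E = 9 - 7 = 2)
f(H) = -H^(5/2) (f(H) = (-H^(3/2))*H = -H^(5/2))
3377*f(E) = 3377*(-2^(5/2)) = 3377*(-4*√2) = -13508*√2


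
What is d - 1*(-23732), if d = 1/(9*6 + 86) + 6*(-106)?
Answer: 3233441/140 ≈ 23096.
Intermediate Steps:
d = -89039/140 (d = 1/(54 + 86) - 636 = 1/140 - 636 = -89039/140 ≈ -635.99)
d - 1*(-23732) = -89039/140 - 1*(-23732) = -89039/140 + 23732 = 3233441/140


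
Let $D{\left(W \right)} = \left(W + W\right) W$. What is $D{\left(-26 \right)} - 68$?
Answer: $1284$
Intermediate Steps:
$D{\left(W \right)} = 2 W^{2}$ ($D{\left(W \right)} = 2 W W = 2 W^{2}$)
$D{\left(-26 \right)} - 68 = 2 \left(-26\right)^{2} - 68 = 2 \cdot 676 - 68 = 1352 - 68 = 1284$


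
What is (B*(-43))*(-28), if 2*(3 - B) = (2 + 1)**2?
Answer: -1806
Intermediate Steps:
B = -3/2 (B = 3 - (2 + 1)**2/2 = 3 - 1/2*3**2 = 3 - 1/2*9 = 3 - 9/2 = -3/2 ≈ -1.5000)
(B*(-43))*(-28) = -3/2*(-43)*(-28) = (129/2)*(-28) = -1806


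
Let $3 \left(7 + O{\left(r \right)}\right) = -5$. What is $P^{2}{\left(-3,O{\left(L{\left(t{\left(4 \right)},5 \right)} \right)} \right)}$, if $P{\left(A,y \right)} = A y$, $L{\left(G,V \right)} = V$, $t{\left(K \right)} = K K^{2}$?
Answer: $676$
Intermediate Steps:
$t{\left(K \right)} = K^{3}$
$O{\left(r \right)} = - \frac{26}{3}$ ($O{\left(r \right)} = -7 + \frac{1}{3} \left(-5\right) = -7 - \frac{5}{3} = - \frac{26}{3}$)
$P^{2}{\left(-3,O{\left(L{\left(t{\left(4 \right)},5 \right)} \right)} \right)} = \left(\left(-3\right) \left(- \frac{26}{3}\right)\right)^{2} = 26^{2} = 676$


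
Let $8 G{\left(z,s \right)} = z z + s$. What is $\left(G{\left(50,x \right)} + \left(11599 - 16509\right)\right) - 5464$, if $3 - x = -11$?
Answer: $- \frac{40239}{4} \approx -10060.0$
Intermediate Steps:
$x = 14$ ($x = 3 - -11 = 3 + 11 = 14$)
$G{\left(z,s \right)} = \frac{s}{8} + \frac{z^{2}}{8}$ ($G{\left(z,s \right)} = \frac{z z + s}{8} = \frac{z^{2} + s}{8} = \frac{s + z^{2}}{8} = \frac{s}{8} + \frac{z^{2}}{8}$)
$\left(G{\left(50,x \right)} + \left(11599 - 16509\right)\right) - 5464 = \left(\left(\frac{1}{8} \cdot 14 + \frac{50^{2}}{8}\right) + \left(11599 - 16509\right)\right) - 5464 = \left(\left(\frac{7}{4} + \frac{1}{8} \cdot 2500\right) + \left(11599 - 16509\right)\right) - 5464 = \left(\left(\frac{7}{4} + \frac{625}{2}\right) - 4910\right) - 5464 = \left(\frac{1257}{4} - 4910\right) - 5464 = - \frac{18383}{4} - 5464 = - \frac{40239}{4}$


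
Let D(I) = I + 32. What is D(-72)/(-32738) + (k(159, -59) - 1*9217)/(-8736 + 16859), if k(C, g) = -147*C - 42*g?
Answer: -492740868/132965387 ≈ -3.7058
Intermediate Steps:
D(I) = 32 + I
D(-72)/(-32738) + (k(159, -59) - 1*9217)/(-8736 + 16859) = (32 - 72)/(-32738) + ((-147*159 - 42*(-59)) - 1*9217)/(-8736 + 16859) = -40*(-1/32738) + ((-23373 + 2478) - 9217)/8123 = 20/16369 + (-20895 - 9217)*(1/8123) = 20/16369 - 30112*1/8123 = 20/16369 - 30112/8123 = -492740868/132965387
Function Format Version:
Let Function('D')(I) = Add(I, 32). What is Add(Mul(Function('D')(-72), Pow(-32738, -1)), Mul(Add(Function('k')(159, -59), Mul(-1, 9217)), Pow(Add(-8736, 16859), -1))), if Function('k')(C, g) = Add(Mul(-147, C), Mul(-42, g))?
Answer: Rational(-492740868, 132965387) ≈ -3.7058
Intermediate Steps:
Function('D')(I) = Add(32, I)
Add(Mul(Function('D')(-72), Pow(-32738, -1)), Mul(Add(Function('k')(159, -59), Mul(-1, 9217)), Pow(Add(-8736, 16859), -1))) = Add(Mul(Add(32, -72), Pow(-32738, -1)), Mul(Add(Add(Mul(-147, 159), Mul(-42, -59)), Mul(-1, 9217)), Pow(Add(-8736, 16859), -1))) = Add(Mul(-40, Rational(-1, 32738)), Mul(Add(Add(-23373, 2478), -9217), Pow(8123, -1))) = Add(Rational(20, 16369), Mul(Add(-20895, -9217), Rational(1, 8123))) = Add(Rational(20, 16369), Mul(-30112, Rational(1, 8123))) = Add(Rational(20, 16369), Rational(-30112, 8123)) = Rational(-492740868, 132965387)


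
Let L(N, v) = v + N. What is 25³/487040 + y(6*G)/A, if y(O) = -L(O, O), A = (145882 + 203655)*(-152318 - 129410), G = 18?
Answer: 2404159342501/74938987911296 ≈ 0.032082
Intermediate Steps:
A = -98474359936 (A = 349537*(-281728) = -98474359936)
L(N, v) = N + v
y(O) = -2*O (y(O) = -(O + O) = -2*O)
25³/487040 + y(6*G)/A = 25³/487040 - 12*18/(-98474359936) = 15625*(1/487040) - 2*108*(-1/98474359936) = 3125/97408 - 216*(-1/98474359936) = 3125/97408 + 27/12309294992 = 2404159342501/74938987911296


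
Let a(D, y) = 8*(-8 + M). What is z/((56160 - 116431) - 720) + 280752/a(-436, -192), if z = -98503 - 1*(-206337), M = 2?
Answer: -356844193/60991 ≈ -5850.8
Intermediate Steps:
z = 107834 (z = -98503 + 206337 = 107834)
a(D, y) = -48 (a(D, y) = 8*(-8 + 2) = 8*(-6) = -48)
z/((56160 - 116431) - 720) + 280752/a(-436, -192) = 107834/((56160 - 116431) - 720) + 280752/(-48) = 107834/(-60271 - 720) + 280752*(-1/48) = 107834/(-60991) - 5849 = 107834*(-1/60991) - 5849 = -107834/60991 - 5849 = -356844193/60991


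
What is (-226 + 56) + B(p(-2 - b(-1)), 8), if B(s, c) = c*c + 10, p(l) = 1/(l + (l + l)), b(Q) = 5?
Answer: -96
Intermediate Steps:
p(l) = 1/(3*l) (p(l) = 1/(l + 2*l) = 1/(3*l))
B(s, c) = 10 + c² (B(s, c) = c² + 10 = 10 + c²)
(-226 + 56) + B(p(-2 - b(-1)), 8) = (-226 + 56) + (10 + 8²) = -170 + (10 + 64) = -170 + 74 = -96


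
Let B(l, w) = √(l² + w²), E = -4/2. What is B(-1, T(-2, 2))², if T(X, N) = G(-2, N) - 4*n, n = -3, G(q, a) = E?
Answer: 101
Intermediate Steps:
E = -2 (E = -4*½ = -2)
G(q, a) = -2
T(X, N) = 10 (T(X, N) = -2 - 4*(-3) = -2 + 12 = 10)
B(-1, T(-2, 2))² = (√((-1)² + 10²))² = (√(1 + 100))² = (√101)² = 101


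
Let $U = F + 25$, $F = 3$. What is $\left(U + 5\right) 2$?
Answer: $66$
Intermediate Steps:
$U = 28$ ($U = 3 + 25 = 28$)
$\left(U + 5\right) 2 = \left(28 + 5\right) 2 = 33 \cdot 2 = 66$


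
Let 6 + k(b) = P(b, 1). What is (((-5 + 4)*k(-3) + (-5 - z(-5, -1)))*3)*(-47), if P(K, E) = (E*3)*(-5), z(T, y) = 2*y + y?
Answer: -2679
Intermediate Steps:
z(T, y) = 3*y
P(K, E) = -15*E (P(K, E) = (3*E)*(-5) = -15*E)
k(b) = -21 (k(b) = -6 - 15*1 = -6 - 15 = -21)
(((-5 + 4)*k(-3) + (-5 - z(-5, -1)))*3)*(-47) = (((-5 + 4)*(-21) + (-5 - 3*(-1)))*3)*(-47) = ((-1*(-21) + (-5 - 1*(-3)))*3)*(-47) = ((21 + (-5 + 3))*3)*(-47) = ((21 - 2)*3)*(-47) = (19*3)*(-47) = 57*(-47) = -2679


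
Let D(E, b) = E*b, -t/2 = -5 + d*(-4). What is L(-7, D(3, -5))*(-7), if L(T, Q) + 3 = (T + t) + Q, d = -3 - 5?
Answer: 553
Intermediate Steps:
d = -8
t = -54 (t = -2*(-5 - 8*(-4)) = -2*(-5 + 32) = -2*27 = -54)
L(T, Q) = -57 + Q + T (L(T, Q) = -3 + ((T - 54) + Q) = -3 + ((-54 + T) + Q) = -3 + (-54 + Q + T) = -57 + Q + T)
L(-7, D(3, -5))*(-7) = (-57 + 3*(-5) - 7)*(-7) = (-57 - 15 - 7)*(-7) = -79*(-7) = 553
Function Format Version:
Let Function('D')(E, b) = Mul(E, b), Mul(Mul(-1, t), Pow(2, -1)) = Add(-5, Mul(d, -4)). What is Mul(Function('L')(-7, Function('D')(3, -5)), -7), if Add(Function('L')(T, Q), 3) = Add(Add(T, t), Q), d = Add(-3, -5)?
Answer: 553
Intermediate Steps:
d = -8
t = -54 (t = Mul(-2, Add(-5, Mul(-8, -4))) = Mul(-2, Add(-5, 32)) = Mul(-2, 27) = -54)
Function('L')(T, Q) = Add(-57, Q, T) (Function('L')(T, Q) = Add(-3, Add(Add(T, -54), Q)) = Add(-3, Add(Add(-54, T), Q)) = Add(-3, Add(-54, Q, T)) = Add(-57, Q, T))
Mul(Function('L')(-7, Function('D')(3, -5)), -7) = Mul(Add(-57, Mul(3, -5), -7), -7) = Mul(Add(-57, -15, -7), -7) = Mul(-79, -7) = 553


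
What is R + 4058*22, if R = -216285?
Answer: -127009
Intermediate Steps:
R + 4058*22 = -216285 + 4058*22 = -216285 + 89276 = -127009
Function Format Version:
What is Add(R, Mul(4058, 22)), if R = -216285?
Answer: -127009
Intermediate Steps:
Add(R, Mul(4058, 22)) = Add(-216285, Mul(4058, 22)) = Add(-216285, 89276) = -127009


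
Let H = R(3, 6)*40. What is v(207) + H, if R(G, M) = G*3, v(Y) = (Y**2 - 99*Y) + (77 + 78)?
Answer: 22871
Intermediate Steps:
v(Y) = 155 + Y**2 - 99*Y (v(Y) = (Y**2 - 99*Y) + 155 = 155 + Y**2 - 99*Y)
R(G, M) = 3*G
H = 360 (H = (3*3)*40 = 9*40 = 360)
v(207) + H = (155 + 207**2 - 99*207) + 360 = (155 + 42849 - 20493) + 360 = 22511 + 360 = 22871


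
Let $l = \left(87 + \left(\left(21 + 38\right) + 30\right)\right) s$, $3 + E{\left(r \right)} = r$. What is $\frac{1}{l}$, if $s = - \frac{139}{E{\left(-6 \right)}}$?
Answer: $\frac{9}{24464} \approx 0.00036789$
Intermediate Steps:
$E{\left(r \right)} = -3 + r$
$s = \frac{139}{9}$ ($s = - \frac{139}{-3 - 6} = - \frac{139}{-9} = \left(-139\right) \left(- \frac{1}{9}\right) = \frac{139}{9} \approx 15.444$)
$l = \frac{24464}{9}$ ($l = \left(87 + \left(\left(21 + 38\right) + 30\right)\right) \frac{139}{9} = \left(87 + \left(59 + 30\right)\right) \frac{139}{9} = \left(87 + 89\right) \frac{139}{9} = 176 \cdot \frac{139}{9} = \frac{24464}{9} \approx 2718.2$)
$\frac{1}{l} = \frac{1}{\frac{24464}{9}} = \frac{9}{24464}$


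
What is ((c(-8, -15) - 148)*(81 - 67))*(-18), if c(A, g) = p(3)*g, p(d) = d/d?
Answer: 41076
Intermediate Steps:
p(d) = 1
c(A, g) = g (c(A, g) = 1*g = g)
((c(-8, -15) - 148)*(81 - 67))*(-18) = ((-15 - 148)*(81 - 67))*(-18) = -163*14*(-18) = -2282*(-18) = 41076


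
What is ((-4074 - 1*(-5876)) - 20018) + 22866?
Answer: 4650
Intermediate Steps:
((-4074 - 1*(-5876)) - 20018) + 22866 = ((-4074 + 5876) - 20018) + 22866 = (1802 - 20018) + 22866 = -18216 + 22866 = 4650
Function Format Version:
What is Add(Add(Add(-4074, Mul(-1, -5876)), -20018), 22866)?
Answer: 4650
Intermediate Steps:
Add(Add(Add(-4074, Mul(-1, -5876)), -20018), 22866) = Add(Add(Add(-4074, 5876), -20018), 22866) = Add(Add(1802, -20018), 22866) = Add(-18216, 22866) = 4650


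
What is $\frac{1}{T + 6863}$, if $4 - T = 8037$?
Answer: $- \frac{1}{1170} \approx -0.0008547$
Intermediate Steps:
$T = -8033$ ($T = 4 - 8037 = -8033$)
$\frac{1}{T + 6863} = \frac{1}{-8033 + 6863} = \frac{1}{-1170} = - \frac{1}{1170}$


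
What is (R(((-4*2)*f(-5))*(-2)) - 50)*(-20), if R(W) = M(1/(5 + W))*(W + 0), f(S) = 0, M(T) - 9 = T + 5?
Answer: 1000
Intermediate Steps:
M(T) = 14 + T (M(T) = 9 + (T + 5) = 9 + (5 + T) = 14 + T)
R(W) = W*(14 + 1/(5 + W)) (R(W) = (14 + 1/(5 + W))*(W + 0) = (14 + 1/(5 + W))*W = W*(14 + 1/(5 + W)))
(R(((-4*2)*f(-5))*(-2)) - 50)*(-20) = (((-4*2*0)*(-2))*(71 + 14*((-4*2*0)*(-2)))/(5 + (-4*2*0)*(-2)) - 50)*(-20) = ((-8*0*(-2))*(71 + 14*(-8*0*(-2)))/(5 - 8*0*(-2)) - 50)*(-20) = ((0*(-2))*(71 + 14*(0*(-2)))/(5 + 0*(-2)) - 50)*(-20) = (0*(71 + 14*0)/(5 + 0) - 50)*(-20) = (0*(71 + 0)/5 - 50)*(-20) = (0*(⅕)*71 - 50)*(-20) = (0 - 50)*(-20) = -50*(-20) = 1000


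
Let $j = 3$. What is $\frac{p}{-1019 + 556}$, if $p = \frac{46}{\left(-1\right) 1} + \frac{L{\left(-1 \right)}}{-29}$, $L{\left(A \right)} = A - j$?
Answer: $\frac{1330}{13427} \approx 0.099054$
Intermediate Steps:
$L{\left(A \right)} = -3 + A$ ($L{\left(A \right)} = A - 3 = -3 + A$)
$p = - \frac{1330}{29}$ ($p = \frac{46}{\left(-1\right) 1} + \frac{-3 - 1}{-29} = \frac{46}{-1} - - \frac{4}{29} = 46 \left(-1\right) + \frac{4}{29} = -46 + \frac{4}{29} = - \frac{1330}{29} \approx -45.862$)
$\frac{p}{-1019 + 556} = \frac{1}{-1019 + 556} \left(- \frac{1330}{29}\right) = \frac{1}{-463} \left(- \frac{1330}{29}\right) = \left(- \frac{1}{463}\right) \left(- \frac{1330}{29}\right) = \frac{1330}{13427}$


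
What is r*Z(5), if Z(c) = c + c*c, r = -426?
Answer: -12780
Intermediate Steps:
Z(c) = c + c²
r*Z(5) = -2130*(1 + 5) = -2130*6 = -426*30 = -12780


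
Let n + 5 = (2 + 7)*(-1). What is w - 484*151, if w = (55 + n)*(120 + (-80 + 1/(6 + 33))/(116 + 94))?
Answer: -558391039/8190 ≈ -68180.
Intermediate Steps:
n = -14 (n = -5 + (2 + 7)*(-1) = -5 + 9*(-1) = -5 - 9 = -14)
w = 40166921/8190 (w = (55 - 14)*(120 + (-80 + 1/(6 + 33))/(116 + 94)) = 41*(120 + (-80 + 1/39)/210) = 41*(120 + (-80 + 1/39)*(1/210)) = 41*(120 - 3119/39*1/210) = 41*(120 - 3119/8190) = 41*(979681/8190) = 40166921/8190 ≈ 4904.4)
w - 484*151 = 40166921/8190 - 484*151 = 40166921/8190 - 73084 = -558391039/8190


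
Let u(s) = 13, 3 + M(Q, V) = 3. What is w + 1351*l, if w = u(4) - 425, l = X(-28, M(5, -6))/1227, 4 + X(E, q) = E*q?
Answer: -510928/1227 ≈ -416.40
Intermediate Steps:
M(Q, V) = 0 (M(Q, V) = -3 + 3 = 0)
X(E, q) = -4 + E*q
l = -4/1227 (l = (-4 - 28*0)/1227 = (-4 + 0)*(1/1227) = -4*1/1227 = -4/1227 ≈ -0.0032600)
w = -412 (w = 13 - 425 = -412)
w + 1351*l = -412 + 1351*(-4/1227) = -412 - 5404/1227 = -510928/1227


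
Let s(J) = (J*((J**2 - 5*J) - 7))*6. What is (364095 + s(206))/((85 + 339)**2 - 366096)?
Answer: -51533259/186320 ≈ -276.58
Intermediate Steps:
s(J) = 6*J*(-7 + J**2 - 5*J) (s(J) = (J*(-7 + J**2 - 5*J))*6 = 6*J*(-7 + J**2 - 5*J))
(364095 + s(206))/((85 + 339)**2 - 366096) = (364095 + 6*206*(-7 + 206**2 - 5*206))/((85 + 339)**2 - 366096) = (364095 + 6*206*(-7 + 42436 - 1030))/(424**2 - 366096) = (364095 + 6*206*41399)/(179776 - 366096) = (364095 + 51169164)/(-186320) = 51533259*(-1/186320) = -51533259/186320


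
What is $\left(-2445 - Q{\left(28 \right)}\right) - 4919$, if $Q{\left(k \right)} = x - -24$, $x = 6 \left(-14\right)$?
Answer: $-7304$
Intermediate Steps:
$x = -84$
$Q{\left(k \right)} = -60$ ($Q{\left(k \right)} = -84 - -24 = -84 + 24 = -60$)
$\left(-2445 - Q{\left(28 \right)}\right) - 4919 = \left(-2445 - -60\right) - 4919 = \left(-2445 + 60\right) - 4919 = -2385 - 4919 = -7304$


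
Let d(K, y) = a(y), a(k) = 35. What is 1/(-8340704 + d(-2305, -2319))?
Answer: -1/8340669 ≈ -1.1989e-7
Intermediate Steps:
d(K, y) = 35
1/(-8340704 + d(-2305, -2319)) = 1/(-8340704 + 35) = 1/(-8340669) = -1/8340669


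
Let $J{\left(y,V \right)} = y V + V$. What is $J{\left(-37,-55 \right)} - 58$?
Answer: $1922$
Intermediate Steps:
$J{\left(y,V \right)} = V + V y$ ($J{\left(y,V \right)} = V y + V = V + V y$)
$J{\left(-37,-55 \right)} - 58 = - 55 \left(1 - 37\right) - 58 = \left(-55\right) \left(-36\right) - 58 = 1980 - 58 = 1922$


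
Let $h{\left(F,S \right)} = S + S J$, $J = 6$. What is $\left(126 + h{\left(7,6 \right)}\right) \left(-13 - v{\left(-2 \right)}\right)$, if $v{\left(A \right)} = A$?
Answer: $-1848$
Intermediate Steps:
$h{\left(F,S \right)} = 7 S$ ($h{\left(F,S \right)} = S + S 6 = S + 6 S = 7 S$)
$\left(126 + h{\left(7,6 \right)}\right) \left(-13 - v{\left(-2 \right)}\right) = \left(126 + 7 \cdot 6\right) \left(-13 - -2\right) = \left(126 + 42\right) \left(-13 + 2\right) = 168 \left(-11\right) = -1848$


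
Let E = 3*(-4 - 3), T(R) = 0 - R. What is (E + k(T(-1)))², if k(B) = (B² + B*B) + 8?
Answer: 121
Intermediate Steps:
T(R) = -R
k(B) = 8 + 2*B² (k(B) = (B² + B²) + 8 = 2*B² + 8 = 8 + 2*B²)
E = -21 (E = 3*(-7) = -21)
(E + k(T(-1)))² = (-21 + (8 + 2*(-1*(-1))²))² = (-21 + (8 + 2*1²))² = (-21 + (8 + 2*1))² = (-21 + (8 + 2))² = (-21 + 10)² = (-11)² = 121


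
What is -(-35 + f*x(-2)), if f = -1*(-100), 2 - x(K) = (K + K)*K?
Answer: 635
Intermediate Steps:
x(K) = 2 - 2*K² (x(K) = 2 - (K + K)*K = 2 - 2*K*K = 2 - 2*K²)
f = 100
-(-35 + f*x(-2)) = -(-35 + 100*(2 - 2*(-2)²)) = -(-35 + 100*(2 - 2*4)) = -(-35 + 100*(2 - 8)) = -(-35 + 100*(-6)) = -(-35 - 600) = -1*(-635) = 635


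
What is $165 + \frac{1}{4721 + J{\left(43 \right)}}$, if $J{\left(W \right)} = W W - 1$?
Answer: $\frac{1083886}{6569} \approx 165.0$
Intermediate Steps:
$J{\left(W \right)} = -1 + W^{2}$ ($J{\left(W \right)} = W^{2} - 1 = -1 + W^{2}$)
$165 + \frac{1}{4721 + J{\left(43 \right)}} = 165 + \frac{1}{4721 - \left(1 - 43^{2}\right)} = 165 + \frac{1}{4721 + \left(-1 + 1849\right)} = 165 + \frac{1}{4721 + 1848} = 165 + \frac{1}{6569} = \frac{1083886}{6569}$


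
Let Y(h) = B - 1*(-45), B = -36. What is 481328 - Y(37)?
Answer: 481319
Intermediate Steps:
Y(h) = 9 (Y(h) = -36 - 1*(-45) = -36 + 45 = 9)
481328 - Y(37) = 481328 - 1*9 = 481328 - 9 = 481319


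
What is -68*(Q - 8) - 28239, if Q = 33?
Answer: -29939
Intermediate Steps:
-68*(Q - 8) - 28239 = -68*(33 - 8) - 28239 = -68*25 - 28239 = -1700 - 28239 = -29939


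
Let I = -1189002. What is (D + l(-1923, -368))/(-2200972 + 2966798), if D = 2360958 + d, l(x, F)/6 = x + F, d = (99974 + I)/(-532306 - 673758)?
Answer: 707722245649/230908792216 ≈ 3.0649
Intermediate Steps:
d = 272257/301516 (d = (99974 - 1189002)/(-532306 - 673758) = -1089028/(-1206064) = -1089028*(-1/1206064) = 272257/301516 ≈ 0.90296)
l(x, F) = 6*F + 6*x (l(x, F) = 6*(x + F) = 6*(F + x) = 6*F + 6*x)
D = 711866884585/301516 (D = 2360958 + 272257/301516 = 711866884585/301516 ≈ 2.3610e+6)
(D + l(-1923, -368))/(-2200972 + 2966798) = (711866884585/301516 + (6*(-368) + 6*(-1923)))/(-2200972 + 2966798) = (711866884585/301516 + (-2208 - 11538))/765826 = (711866884585/301516 - 13746)*(1/765826) = (707722245649/301516)*(1/765826) = 707722245649/230908792216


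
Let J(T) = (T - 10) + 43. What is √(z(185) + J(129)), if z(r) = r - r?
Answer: 9*√2 ≈ 12.728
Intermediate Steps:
z(r) = 0
J(T) = 33 + T (J(T) = (-10 + T) + 43 = 33 + T)
√(z(185) + J(129)) = √(0 + (33 + 129)) = √(0 + 162) = √162 = 9*√2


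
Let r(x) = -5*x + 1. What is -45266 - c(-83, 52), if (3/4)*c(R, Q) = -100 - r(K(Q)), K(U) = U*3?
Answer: -138514/3 ≈ -46171.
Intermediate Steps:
K(U) = 3*U
r(x) = 1 - 5*x
c(R, Q) = -404/3 + 20*Q (c(R, Q) = 4*(-100 - (1 - 15*Q))/3 = 4*(-100 + (-1 + 15*Q))/3 = 4*(-101 + 15*Q)/3 = -404/3 + 20*Q)
-45266 - c(-83, 52) = -45266 - (-404/3 + 20*52) = -45266 - (-404/3 + 1040) = -45266 - 1*2716/3 = -45266 - 2716/3 = -138514/3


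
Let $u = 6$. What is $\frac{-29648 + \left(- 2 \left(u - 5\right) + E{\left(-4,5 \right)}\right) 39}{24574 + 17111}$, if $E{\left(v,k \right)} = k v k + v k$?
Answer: $- \frac{34406}{41685} \approx -0.82538$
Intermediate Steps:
$E{\left(v,k \right)} = k v + v k^{2}$ ($E{\left(v,k \right)} = v k^{2} + k v = k v + v k^{2}$)
$\frac{-29648 + \left(- 2 \left(u - 5\right) + E{\left(-4,5 \right)}\right) 39}{24574 + 17111} = \frac{-29648 + \left(- 2 \left(6 - 5\right) + 5 \left(-4\right) \left(1 + 5\right)\right) 39}{24574 + 17111} = \frac{-29648 + \left(\left(-2\right) 1 + 5 \left(-4\right) 6\right) 39}{41685} = \left(-29648 + \left(-2 - 120\right) 39\right) \frac{1}{41685} = \left(-29648 - 4758\right) \frac{1}{41685} = \left(-34406\right) \frac{1}{41685} = - \frac{34406}{41685}$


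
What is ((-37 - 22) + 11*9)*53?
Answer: 2120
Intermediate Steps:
((-37 - 22) + 11*9)*53 = (-59 + 99)*53 = 40*53 = 2120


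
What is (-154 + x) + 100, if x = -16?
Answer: -70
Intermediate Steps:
(-154 + x) + 100 = (-154 - 16) + 100 = -170 + 100 = -70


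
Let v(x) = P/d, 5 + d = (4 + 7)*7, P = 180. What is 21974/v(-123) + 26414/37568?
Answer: 825585267/93920 ≈ 8790.3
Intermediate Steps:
d = 72 (d = -5 + (4 + 7)*7 = -5 + 11*7 = -5 + 77 = 72)
v(x) = 5/2 (v(x) = 180/72 = 180*(1/72) = 5/2)
21974/v(-123) + 26414/37568 = 21974/(5/2) + 26414/37568 = 21974*(⅖) + 26414*(1/37568) = 43948/5 + 13207/18784 = 825585267/93920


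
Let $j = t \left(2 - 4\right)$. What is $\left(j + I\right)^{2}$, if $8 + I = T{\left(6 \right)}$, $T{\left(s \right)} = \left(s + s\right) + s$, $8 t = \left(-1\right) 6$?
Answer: $\frac{529}{4} \approx 132.25$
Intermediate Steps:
$t = - \frac{3}{4}$ ($t = \frac{\left(-1\right) 6}{8} = \frac{1}{8} \left(-6\right) = - \frac{3}{4} \approx -0.75$)
$T{\left(s \right)} = 3 s$ ($T{\left(s \right)} = 2 s + s = 3 s$)
$I = 10$ ($I = -8 + 3 \cdot 6 = -8 + 18 = 10$)
$j = \frac{3}{2}$ ($j = - \frac{3 \left(2 - 4\right)}{4} = \left(- \frac{3}{4}\right) \left(-2\right) = \frac{3}{2} \approx 1.5$)
$\left(j + I\right)^{2} = \left(\frac{3}{2} + 10\right)^{2} = \left(\frac{23}{2}\right)^{2} = \frac{529}{4}$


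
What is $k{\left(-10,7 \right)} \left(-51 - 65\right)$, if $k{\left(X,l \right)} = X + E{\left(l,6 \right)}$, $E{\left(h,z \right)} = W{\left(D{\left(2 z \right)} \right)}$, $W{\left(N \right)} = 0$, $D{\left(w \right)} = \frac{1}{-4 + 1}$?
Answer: $1160$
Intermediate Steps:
$D{\left(w \right)} = - \frac{1}{3}$ ($D{\left(w \right)} = \frac{1}{-3} = - \frac{1}{3}$)
$E{\left(h,z \right)} = 0$
$k{\left(X,l \right)} = X$ ($k{\left(X,l \right)} = X + 0 = X$)
$k{\left(-10,7 \right)} \left(-51 - 65\right) = - 10 \left(-51 - 65\right) = \left(-10\right) \left(-116\right) = 1160$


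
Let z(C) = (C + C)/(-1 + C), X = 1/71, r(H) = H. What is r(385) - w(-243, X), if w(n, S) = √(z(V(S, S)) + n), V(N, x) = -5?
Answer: 385 - 2*I*√543/3 ≈ 385.0 - 15.535*I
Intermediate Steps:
X = 1/71 ≈ 0.014085
z(C) = 2*C/(-1 + C) (z(C) = (2*C)/(-1 + C) = 2*C/(-1 + C))
w(n, S) = √(5/3 + n) (w(n, S) = √(2*(-5)/(-1 - 5) + n) = √(2*(-5)/(-6) + n) = √(2*(-5)*(-⅙) + n) = √(5/3 + n))
r(385) - w(-243, X) = 385 - √(15 + 9*(-243))/3 = 385 - √(15 - 2187)/3 = 385 - √(-2172)/3 = 385 - 2*I*√543/3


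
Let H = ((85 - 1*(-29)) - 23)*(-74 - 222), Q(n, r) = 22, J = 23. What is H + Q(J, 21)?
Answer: -26914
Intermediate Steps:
H = -26936 (H = ((85 + 29) - 23)*(-296) = (114 - 23)*(-296) = 91*(-296) = -26936)
H + Q(J, 21) = -26936 + 22 = -26914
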